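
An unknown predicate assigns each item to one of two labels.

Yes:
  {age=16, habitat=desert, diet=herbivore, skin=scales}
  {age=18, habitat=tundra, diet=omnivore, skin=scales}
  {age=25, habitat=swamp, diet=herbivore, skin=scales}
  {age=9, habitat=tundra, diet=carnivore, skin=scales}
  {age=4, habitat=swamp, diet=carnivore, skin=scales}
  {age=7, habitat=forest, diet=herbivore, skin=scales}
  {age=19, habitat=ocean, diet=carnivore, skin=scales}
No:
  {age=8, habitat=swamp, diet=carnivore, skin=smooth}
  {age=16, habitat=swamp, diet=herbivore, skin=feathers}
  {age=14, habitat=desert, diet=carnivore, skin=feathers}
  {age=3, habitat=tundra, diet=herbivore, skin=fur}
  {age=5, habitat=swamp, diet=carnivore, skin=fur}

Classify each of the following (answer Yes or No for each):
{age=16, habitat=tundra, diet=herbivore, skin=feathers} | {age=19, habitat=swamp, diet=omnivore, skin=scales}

The simplest hypothesis consistent with all the labels is: skin is scales.
{age=16, habitat=tundra, diet=herbivore, skin=feathers}: skin is feathers — doesn't qualify, so No. {age=19, habitat=swamp, diet=omnivore, skin=scales}: skin is scales — passes, so Yes.

No, Yes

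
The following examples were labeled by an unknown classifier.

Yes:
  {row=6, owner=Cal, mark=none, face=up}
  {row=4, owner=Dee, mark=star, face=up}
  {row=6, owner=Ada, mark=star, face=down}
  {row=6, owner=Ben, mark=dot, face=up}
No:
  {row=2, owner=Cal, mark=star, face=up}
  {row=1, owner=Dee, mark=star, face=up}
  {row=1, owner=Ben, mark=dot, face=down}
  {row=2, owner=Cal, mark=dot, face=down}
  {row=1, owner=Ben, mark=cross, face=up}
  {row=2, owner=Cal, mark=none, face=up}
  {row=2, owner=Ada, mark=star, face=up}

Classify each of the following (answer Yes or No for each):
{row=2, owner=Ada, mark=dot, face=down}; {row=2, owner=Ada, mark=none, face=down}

No, No

Every 'Yes' example satisfies: row ≥ 4. None of the 'No' examples do.
{row=2, owner=Ada, mark=dot, face=down} — row = 2, hence No. {row=2, owner=Ada, mark=none, face=down} — row = 2, hence No.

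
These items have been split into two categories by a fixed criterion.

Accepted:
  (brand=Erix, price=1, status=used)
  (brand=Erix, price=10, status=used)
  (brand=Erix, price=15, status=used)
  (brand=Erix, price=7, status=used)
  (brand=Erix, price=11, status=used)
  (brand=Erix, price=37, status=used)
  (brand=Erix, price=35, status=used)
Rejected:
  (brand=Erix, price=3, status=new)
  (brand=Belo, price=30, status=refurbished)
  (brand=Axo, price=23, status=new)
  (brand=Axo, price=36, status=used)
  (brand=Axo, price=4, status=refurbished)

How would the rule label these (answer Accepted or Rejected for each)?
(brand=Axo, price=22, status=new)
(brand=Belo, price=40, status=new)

All 'Accepted' examples share one property — status is used AND brand is Erix — and every 'Rejected' example lacks it.
(brand=Axo, price=22, status=new) — status is new, brand is Axo, hence Rejected. (brand=Belo, price=40, status=new) — status is new, brand is Belo, hence Rejected.

Rejected, Rejected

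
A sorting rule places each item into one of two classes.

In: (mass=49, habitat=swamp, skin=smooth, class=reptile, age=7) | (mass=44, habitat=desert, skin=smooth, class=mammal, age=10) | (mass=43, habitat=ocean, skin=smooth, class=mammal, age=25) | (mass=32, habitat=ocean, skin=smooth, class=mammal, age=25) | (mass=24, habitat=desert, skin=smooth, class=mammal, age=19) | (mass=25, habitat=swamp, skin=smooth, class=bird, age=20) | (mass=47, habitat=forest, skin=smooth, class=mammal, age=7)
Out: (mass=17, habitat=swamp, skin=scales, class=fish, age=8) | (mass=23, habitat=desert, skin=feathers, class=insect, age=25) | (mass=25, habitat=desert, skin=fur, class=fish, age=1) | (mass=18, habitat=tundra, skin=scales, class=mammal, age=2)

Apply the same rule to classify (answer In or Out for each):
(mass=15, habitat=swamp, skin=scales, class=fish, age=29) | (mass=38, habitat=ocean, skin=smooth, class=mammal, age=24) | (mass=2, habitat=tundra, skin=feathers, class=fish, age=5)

Out, In, Out

Checking candidate rules against both groups, what survives is: skin is smooth.
(mass=15, habitat=swamp, skin=scales, class=fish, age=29): skin is scales — fails this test, so Out.
(mass=38, habitat=ocean, skin=smooth, class=mammal, age=24): skin is smooth — qualifies, so In.
(mass=2, habitat=tundra, skin=feathers, class=fish, age=5): skin is feathers — fails this test, so Out.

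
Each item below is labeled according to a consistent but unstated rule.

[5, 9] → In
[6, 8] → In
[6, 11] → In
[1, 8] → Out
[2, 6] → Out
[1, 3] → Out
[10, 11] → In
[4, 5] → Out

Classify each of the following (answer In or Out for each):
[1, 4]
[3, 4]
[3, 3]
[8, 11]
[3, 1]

Out, Out, Out, In, Out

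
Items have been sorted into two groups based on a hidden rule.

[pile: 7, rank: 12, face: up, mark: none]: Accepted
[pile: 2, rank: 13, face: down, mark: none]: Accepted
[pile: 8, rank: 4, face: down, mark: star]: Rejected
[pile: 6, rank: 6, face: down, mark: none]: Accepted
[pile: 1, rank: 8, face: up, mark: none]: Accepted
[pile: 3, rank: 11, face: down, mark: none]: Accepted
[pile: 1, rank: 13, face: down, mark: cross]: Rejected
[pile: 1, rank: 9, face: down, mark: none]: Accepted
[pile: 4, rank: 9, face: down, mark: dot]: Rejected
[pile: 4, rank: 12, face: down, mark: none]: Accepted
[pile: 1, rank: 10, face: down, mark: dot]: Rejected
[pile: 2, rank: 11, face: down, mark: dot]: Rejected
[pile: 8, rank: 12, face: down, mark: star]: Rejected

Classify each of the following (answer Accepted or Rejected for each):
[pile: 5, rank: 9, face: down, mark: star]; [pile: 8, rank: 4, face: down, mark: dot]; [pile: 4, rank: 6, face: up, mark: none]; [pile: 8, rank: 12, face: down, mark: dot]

Rejected, Rejected, Accepted, Rejected

The classifier is using: mark is none.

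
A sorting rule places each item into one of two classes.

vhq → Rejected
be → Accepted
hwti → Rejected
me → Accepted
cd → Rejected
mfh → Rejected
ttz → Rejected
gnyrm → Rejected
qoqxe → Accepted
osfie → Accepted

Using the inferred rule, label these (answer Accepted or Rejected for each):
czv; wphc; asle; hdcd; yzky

Rejected, Rejected, Accepted, Rejected, Rejected

The pattern is that an item is 'Accepted' exactly when: contains 'e'.
czv: no 'e', doesn't qualify → Rejected.
wphc: no 'e', doesn't qualify → Rejected.
asle: has 'e', checks out → Accepted.
hdcd: no 'e', doesn't qualify → Rejected.
yzky: no 'e', doesn't qualify → Rejected.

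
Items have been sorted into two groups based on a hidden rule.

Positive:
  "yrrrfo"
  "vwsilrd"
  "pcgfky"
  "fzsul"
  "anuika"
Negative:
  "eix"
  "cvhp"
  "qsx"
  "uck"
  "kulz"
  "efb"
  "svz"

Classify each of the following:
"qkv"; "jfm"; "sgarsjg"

Negative, Negative, Positive

The classifier is using: length ≥ 5.
"qkv": length 3, doesn't match → Negative.
"jfm": length 3, doesn't match → Negative.
"sgarsjg": length 7, satisfies this → Positive.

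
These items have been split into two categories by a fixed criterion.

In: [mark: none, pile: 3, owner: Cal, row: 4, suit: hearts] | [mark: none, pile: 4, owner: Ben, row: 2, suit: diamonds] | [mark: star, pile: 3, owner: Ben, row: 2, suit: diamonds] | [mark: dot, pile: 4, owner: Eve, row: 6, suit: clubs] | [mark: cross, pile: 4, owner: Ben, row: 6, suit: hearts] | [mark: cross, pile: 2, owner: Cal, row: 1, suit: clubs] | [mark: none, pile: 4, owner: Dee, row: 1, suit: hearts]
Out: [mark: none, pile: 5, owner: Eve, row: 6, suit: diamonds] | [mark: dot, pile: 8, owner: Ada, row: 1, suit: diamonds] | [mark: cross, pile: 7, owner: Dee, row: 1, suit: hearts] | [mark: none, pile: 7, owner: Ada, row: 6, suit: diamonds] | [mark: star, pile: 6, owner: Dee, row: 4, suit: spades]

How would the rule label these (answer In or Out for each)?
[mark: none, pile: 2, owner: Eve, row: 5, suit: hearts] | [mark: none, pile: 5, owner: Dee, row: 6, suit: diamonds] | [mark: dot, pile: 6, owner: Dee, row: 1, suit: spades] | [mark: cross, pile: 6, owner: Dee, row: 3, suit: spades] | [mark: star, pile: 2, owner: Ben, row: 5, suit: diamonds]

The pattern is that an item is 'In' exactly when: pile ≤ 4.
[mark: none, pile: 2, owner: Eve, row: 5, suit: hearts]: pile = 2, passes → In.
[mark: none, pile: 5, owner: Dee, row: 6, suit: diamonds]: pile = 5, fails this test → Out.
[mark: dot, pile: 6, owner: Dee, row: 1, suit: spades]: pile = 6, fails this test → Out.
[mark: cross, pile: 6, owner: Dee, row: 3, suit: spades]: pile = 6, fails this test → Out.
[mark: star, pile: 2, owner: Ben, row: 5, suit: diamonds]: pile = 2, passes → In.

In, Out, Out, Out, In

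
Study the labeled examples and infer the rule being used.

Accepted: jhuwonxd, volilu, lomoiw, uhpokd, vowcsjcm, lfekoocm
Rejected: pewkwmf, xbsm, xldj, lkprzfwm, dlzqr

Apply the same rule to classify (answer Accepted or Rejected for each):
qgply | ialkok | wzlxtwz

Rejected, Accepted, Rejected

Every 'Accepted' example satisfies: contains 'o'. None of the 'Rejected' examples do.
qgply — no 'o', hence Rejected.
ialkok — has 'o', hence Accepted.
wzlxtwz — no 'o', hence Rejected.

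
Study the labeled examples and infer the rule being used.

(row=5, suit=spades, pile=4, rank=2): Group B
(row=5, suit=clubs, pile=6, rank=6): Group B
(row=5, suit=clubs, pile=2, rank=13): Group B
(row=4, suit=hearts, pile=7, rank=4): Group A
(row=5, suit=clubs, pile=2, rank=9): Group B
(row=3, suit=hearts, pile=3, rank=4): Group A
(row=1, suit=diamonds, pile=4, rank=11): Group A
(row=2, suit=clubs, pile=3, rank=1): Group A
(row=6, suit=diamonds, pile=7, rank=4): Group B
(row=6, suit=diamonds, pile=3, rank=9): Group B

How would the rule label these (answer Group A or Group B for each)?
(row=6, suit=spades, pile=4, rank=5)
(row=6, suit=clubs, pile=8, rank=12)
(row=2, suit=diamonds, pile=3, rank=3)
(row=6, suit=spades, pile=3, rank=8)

The common property of the 'Group A' items is: row ≤ 4. No 'Group B' item has it.
(row=6, suit=spades, pile=4, rank=5) → row = 6 → Group B.
(row=6, suit=clubs, pile=8, rank=12) → row = 6 → Group B.
(row=2, suit=diamonds, pile=3, rank=3) → row = 2 → Group A.
(row=6, suit=spades, pile=3, rank=8) → row = 6 → Group B.

Group B, Group B, Group A, Group B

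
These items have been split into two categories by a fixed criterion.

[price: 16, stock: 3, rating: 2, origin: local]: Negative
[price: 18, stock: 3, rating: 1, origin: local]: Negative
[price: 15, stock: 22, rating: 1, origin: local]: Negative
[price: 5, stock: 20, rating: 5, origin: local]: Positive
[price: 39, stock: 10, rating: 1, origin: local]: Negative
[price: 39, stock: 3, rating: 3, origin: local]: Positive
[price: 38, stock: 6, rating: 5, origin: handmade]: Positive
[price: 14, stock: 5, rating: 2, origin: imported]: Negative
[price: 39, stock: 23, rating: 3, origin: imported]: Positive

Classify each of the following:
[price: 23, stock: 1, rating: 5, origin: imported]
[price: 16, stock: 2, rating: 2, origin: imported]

Positive, Negative

Every 'Positive' example satisfies: rating ≥ 3. None of the 'Negative' examples do.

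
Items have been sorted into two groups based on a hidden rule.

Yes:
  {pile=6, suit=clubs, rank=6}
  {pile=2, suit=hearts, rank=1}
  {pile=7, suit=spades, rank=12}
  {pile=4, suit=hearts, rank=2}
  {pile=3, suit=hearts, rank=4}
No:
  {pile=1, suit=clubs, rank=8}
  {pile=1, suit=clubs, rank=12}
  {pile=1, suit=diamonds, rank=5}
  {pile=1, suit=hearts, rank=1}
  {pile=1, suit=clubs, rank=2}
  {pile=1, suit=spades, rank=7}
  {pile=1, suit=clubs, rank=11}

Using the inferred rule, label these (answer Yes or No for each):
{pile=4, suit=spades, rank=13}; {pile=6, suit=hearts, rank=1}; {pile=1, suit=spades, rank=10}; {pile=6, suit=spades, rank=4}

The common property of the 'Yes' items is: pile ≥ 2. No 'No' item has it.
{pile=4, suit=spades, rank=13}: Yes (pile = 4).
{pile=6, suit=hearts, rank=1}: Yes (pile = 6).
{pile=1, suit=spades, rank=10}: No (pile = 1).
{pile=6, suit=spades, rank=4}: Yes (pile = 6).

Yes, Yes, No, Yes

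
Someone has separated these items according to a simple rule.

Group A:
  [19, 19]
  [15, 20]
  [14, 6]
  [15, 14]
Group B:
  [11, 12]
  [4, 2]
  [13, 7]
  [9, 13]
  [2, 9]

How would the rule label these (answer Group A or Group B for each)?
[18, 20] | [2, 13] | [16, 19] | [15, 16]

Group A, Group B, Group A, Group A

One predicate separates the groups cleanly: first ≥ 14.
[18, 20] — first 18, hence Group A.
[2, 13] — first 2, hence Group B.
[16, 19] — first 16, hence Group A.
[15, 16] — first 15, hence Group A.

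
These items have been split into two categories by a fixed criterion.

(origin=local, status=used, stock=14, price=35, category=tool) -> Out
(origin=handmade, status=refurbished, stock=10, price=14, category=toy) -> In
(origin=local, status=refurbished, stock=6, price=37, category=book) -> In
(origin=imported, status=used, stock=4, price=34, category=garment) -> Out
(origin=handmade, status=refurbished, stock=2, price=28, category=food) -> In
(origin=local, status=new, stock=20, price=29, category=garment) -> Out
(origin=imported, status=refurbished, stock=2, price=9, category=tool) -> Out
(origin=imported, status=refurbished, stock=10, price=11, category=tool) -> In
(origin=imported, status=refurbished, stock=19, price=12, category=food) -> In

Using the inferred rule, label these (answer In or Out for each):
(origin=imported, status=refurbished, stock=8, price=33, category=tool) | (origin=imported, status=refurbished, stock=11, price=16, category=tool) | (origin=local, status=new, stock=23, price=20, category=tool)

In, In, Out

Rule: status is refurbished AND price ≥ 11. This holds for each 'In' example and fails for each 'Out' one.
(origin=imported, status=refurbished, stock=8, price=33, category=tool): status is refurbished, price = 33 — passes, so In.
(origin=imported, status=refurbished, stock=11, price=16, category=tool): status is refurbished, price = 16 — passes, so In.
(origin=local, status=new, stock=23, price=20, category=tool): status is new, price = 20 — does not fit, so Out.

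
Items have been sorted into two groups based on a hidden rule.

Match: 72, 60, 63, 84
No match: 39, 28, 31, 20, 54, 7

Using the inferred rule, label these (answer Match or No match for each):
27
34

The simplest hypothesis consistent with all the labels is: at least 60.
27: 27 < 60 — lacks this property, so No match.
34: 34 < 60 — lacks this property, so No match.

No match, No match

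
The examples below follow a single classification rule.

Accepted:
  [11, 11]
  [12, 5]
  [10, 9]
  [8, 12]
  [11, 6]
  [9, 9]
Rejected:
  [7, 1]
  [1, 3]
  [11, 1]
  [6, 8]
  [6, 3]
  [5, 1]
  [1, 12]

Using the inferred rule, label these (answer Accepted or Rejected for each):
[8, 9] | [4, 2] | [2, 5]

Accepted, Rejected, Rejected

All 'Accepted' examples share one property — sum ≥ 17 — and every 'Rejected' example lacks it.
Accepted: [8, 9], since 8+9 = 17. Rejected: [4, 2], since 4+2 = 6. Rejected: [2, 5], since 2+5 = 7.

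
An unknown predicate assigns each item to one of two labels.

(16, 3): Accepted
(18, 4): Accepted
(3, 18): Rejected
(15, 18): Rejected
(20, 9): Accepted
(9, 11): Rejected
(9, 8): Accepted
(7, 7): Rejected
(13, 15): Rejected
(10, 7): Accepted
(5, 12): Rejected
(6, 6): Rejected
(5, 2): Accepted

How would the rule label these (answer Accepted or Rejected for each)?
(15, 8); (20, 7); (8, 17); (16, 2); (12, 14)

Accepted, Accepted, Rejected, Accepted, Rejected

All 'Accepted' examples share one property — first > second — and every 'Rejected' example lacks it.
(15, 8): 15 > 8 — has this property, so Accepted.
(20, 7): 20 > 7 — has this property, so Accepted.
(8, 17): 8 < 17 — fails the rule, so Rejected.
(16, 2): 16 > 2 — has this property, so Accepted.
(12, 14): 12 < 14 — fails the rule, so Rejected.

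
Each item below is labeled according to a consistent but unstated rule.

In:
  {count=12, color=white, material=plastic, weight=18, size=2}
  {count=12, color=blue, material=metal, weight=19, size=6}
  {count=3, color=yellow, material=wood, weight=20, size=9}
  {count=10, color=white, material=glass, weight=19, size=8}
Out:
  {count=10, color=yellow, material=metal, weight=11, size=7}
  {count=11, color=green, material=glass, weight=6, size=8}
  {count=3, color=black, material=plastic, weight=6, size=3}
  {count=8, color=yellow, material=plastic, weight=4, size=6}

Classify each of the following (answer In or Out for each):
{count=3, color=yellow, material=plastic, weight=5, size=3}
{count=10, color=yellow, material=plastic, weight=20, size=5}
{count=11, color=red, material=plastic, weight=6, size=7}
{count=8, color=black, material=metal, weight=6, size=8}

Out, In, Out, Out

Rule: weight ≥ 18. This holds for each 'In' example and fails for each 'Out' one.
{count=3, color=yellow, material=plastic, weight=5, size=3}: weight = 5, doesn't match → Out. {count=10, color=yellow, material=plastic, weight=20, size=5}: weight = 20, meets the rule → In. {count=11, color=red, material=plastic, weight=6, size=7}: weight = 6, doesn't match → Out. {count=8, color=black, material=metal, weight=6, size=8}: weight = 6, doesn't match → Out.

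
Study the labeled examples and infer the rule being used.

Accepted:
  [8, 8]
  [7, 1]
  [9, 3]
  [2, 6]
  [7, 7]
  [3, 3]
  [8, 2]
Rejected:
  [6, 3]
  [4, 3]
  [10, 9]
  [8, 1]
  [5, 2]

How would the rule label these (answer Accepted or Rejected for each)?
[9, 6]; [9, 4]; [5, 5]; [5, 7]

The pattern is that an item is 'Accepted' exactly when: sum is even.
[9, 6]: 9+6 = 15 — lacks this property, so Rejected.
[9, 4]: 9+4 = 13 — lacks this property, so Rejected.
[5, 5]: 5+5 = 10 — fits, so Accepted.
[5, 7]: 5+7 = 12 — fits, so Accepted.

Rejected, Rejected, Accepted, Accepted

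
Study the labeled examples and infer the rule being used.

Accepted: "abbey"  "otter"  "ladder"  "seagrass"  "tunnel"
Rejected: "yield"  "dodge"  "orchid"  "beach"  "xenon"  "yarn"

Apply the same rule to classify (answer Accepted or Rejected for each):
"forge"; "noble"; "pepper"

Rejected, Rejected, Accepted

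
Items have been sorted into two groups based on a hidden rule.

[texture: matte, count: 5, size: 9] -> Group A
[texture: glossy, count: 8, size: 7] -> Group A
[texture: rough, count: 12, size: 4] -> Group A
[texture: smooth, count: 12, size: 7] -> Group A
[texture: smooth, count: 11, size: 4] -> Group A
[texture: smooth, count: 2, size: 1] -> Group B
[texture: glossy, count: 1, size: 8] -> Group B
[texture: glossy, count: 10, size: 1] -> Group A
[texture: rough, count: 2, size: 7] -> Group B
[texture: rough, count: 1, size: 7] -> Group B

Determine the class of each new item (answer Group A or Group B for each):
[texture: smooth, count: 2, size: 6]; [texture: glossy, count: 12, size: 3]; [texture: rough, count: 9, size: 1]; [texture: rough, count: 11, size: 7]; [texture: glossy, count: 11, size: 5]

The rule appears to be: count ≥ 5.
[texture: smooth, count: 2, size: 6] — count = 2, hence Group B.
[texture: glossy, count: 12, size: 3] — count = 12, hence Group A.
[texture: rough, count: 9, size: 1] — count = 9, hence Group A.
[texture: rough, count: 11, size: 7] — count = 11, hence Group A.
[texture: glossy, count: 11, size: 5] — count = 11, hence Group A.

Group B, Group A, Group A, Group A, Group A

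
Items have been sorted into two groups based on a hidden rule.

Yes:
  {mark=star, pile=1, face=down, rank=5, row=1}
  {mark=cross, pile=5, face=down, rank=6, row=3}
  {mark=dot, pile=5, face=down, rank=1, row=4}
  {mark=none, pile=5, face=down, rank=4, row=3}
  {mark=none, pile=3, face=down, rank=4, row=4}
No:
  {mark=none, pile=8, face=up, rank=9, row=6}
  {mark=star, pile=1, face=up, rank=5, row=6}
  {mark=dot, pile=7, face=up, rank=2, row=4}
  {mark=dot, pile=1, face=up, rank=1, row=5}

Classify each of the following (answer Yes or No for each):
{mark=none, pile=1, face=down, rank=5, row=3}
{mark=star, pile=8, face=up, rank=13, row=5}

All 'Yes' examples share one property — face is down — and every 'No' example lacks it.
{mark=none, pile=1, face=down, rank=5, row=3} — face is down, hence Yes.
{mark=star, pile=8, face=up, rank=13, row=5} — face is up, hence No.

Yes, No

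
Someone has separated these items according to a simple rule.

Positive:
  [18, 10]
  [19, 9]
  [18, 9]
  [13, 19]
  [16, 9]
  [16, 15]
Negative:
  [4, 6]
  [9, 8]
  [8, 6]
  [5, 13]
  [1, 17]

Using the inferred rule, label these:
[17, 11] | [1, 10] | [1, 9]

Positive, Negative, Negative

Rule: sum ≥ 25. This holds for each 'Positive' example and fails for each 'Negative' one.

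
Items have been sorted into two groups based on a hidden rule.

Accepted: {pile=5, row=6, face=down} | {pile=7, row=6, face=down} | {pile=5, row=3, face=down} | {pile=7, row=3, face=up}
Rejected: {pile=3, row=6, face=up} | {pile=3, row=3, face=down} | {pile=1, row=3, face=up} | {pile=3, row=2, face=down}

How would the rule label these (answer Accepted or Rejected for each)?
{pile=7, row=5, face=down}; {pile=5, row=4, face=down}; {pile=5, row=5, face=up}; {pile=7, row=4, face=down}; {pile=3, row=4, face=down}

'Accepted' ⟺ pile ≥ 5.
{pile=7, row=5, face=down}: pile = 7 — meets the rule, so Accepted. {pile=5, row=4, face=down}: pile = 5 — meets the rule, so Accepted. {pile=5, row=5, face=up}: pile = 5 — meets the rule, so Accepted. {pile=7, row=4, face=down}: pile = 7 — meets the rule, so Accepted. {pile=3, row=4, face=down}: pile = 3 — does not pass, so Rejected.

Accepted, Accepted, Accepted, Accepted, Rejected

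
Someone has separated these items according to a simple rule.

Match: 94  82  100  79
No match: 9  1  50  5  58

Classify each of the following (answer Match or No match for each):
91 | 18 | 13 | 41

One predicate separates the groups cleanly: at least 79.
91 → 91 ≥ 79 → Match.
18 → 18 < 79 → No match.
13 → 13 < 79 → No match.
41 → 41 < 79 → No match.

Match, No match, No match, No match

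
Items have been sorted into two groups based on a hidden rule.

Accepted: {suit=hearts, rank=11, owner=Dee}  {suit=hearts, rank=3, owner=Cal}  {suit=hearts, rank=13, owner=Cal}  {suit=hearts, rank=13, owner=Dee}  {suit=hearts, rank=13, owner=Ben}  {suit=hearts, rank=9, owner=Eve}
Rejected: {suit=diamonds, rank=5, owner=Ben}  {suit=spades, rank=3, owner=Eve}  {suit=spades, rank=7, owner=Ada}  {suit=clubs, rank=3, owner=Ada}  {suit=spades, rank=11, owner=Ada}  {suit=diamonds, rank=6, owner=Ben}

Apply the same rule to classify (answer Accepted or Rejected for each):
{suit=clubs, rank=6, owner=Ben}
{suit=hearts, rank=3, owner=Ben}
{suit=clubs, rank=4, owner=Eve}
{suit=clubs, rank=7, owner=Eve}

Rejected, Accepted, Rejected, Rejected

The common property of the 'Accepted' items is: suit is hearts. No 'Rejected' item has it.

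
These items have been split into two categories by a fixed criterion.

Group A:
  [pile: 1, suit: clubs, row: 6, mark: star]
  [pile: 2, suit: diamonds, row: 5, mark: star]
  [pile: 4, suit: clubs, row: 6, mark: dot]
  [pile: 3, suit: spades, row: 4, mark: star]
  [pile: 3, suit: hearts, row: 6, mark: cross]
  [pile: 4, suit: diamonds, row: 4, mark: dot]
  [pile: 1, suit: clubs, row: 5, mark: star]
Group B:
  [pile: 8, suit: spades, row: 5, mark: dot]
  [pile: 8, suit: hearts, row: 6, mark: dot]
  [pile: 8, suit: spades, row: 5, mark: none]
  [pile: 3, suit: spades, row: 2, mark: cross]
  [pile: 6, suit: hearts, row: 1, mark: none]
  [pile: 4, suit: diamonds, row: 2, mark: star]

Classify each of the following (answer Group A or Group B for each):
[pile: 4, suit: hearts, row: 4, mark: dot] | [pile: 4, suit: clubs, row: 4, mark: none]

Rule: row ≥ 4 AND pile ≤ 4. This holds for each 'Group A' example and fails for each 'Group B' one.
Group A: [pile: 4, suit: hearts, row: 4, mark: dot], since row = 4, pile = 4. Group A: [pile: 4, suit: clubs, row: 4, mark: none], since row = 4, pile = 4.

Group A, Group A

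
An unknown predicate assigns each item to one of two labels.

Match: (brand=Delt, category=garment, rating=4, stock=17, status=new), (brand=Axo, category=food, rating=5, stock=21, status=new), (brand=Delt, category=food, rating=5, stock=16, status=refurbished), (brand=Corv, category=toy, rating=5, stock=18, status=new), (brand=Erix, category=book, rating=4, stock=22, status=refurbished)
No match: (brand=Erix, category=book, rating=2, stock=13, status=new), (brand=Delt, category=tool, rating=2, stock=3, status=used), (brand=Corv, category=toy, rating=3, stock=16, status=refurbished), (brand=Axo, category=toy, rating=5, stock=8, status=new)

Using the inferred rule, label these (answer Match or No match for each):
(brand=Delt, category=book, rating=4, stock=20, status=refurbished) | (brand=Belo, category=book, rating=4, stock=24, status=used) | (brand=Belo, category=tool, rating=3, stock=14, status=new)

Rule: stock ≥ 13 AND rating ≥ 4. This holds for each 'Match' example and fails for each 'No match' one.
Match: (brand=Delt, category=book, rating=4, stock=20, status=refurbished), since stock = 20, rating = 4.
Match: (brand=Belo, category=book, rating=4, stock=24, status=used), since stock = 24, rating = 4.
No match: (brand=Belo, category=tool, rating=3, stock=14, status=new), since stock = 14, rating = 3.

Match, Match, No match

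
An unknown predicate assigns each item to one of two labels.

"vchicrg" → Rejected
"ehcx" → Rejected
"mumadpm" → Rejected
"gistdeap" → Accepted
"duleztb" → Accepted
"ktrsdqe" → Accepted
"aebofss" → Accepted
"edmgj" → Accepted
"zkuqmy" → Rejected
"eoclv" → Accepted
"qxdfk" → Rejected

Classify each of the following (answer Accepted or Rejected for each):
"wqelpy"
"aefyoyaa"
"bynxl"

Accepted, Accepted, Rejected

All 'Accepted' examples share one property — length ≥ 5 AND contains 'e' — and every 'Rejected' example lacks it.
"wqelpy" → length 6, has 'e' → Accepted. "aefyoyaa" → length 8, has 'e' → Accepted. "bynxl" → length 5, no 'e' → Rejected.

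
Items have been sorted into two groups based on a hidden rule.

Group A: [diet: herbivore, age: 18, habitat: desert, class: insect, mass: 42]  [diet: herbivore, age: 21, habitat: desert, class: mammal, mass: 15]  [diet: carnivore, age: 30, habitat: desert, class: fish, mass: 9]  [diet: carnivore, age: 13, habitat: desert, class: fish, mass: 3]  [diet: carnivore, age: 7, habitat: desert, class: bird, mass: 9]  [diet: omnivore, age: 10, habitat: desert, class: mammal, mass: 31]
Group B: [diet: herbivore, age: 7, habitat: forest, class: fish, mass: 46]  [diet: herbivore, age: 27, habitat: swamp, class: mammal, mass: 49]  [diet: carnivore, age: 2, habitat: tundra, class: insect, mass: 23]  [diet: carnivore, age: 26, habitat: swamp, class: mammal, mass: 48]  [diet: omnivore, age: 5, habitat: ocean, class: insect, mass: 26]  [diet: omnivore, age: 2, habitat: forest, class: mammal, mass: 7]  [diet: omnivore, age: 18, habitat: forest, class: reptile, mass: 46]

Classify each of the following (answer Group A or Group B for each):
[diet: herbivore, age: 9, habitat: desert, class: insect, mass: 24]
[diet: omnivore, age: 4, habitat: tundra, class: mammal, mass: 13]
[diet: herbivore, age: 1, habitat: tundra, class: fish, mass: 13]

Group A, Group B, Group B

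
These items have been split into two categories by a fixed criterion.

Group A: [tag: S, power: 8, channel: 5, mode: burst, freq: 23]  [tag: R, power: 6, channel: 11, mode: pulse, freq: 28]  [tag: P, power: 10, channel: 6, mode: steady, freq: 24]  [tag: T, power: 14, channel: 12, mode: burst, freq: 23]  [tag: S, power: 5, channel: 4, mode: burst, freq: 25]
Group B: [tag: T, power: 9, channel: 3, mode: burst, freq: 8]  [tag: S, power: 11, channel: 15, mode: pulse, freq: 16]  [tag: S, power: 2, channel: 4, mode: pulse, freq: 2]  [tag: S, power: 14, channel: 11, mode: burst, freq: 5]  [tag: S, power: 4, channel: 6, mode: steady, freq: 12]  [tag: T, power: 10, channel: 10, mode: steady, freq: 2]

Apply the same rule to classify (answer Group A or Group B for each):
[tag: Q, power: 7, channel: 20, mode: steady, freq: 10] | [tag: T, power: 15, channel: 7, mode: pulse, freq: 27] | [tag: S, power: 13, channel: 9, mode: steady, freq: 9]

The simplest hypothesis consistent with all the labels is: freq ≥ 23.
[tag: Q, power: 7, channel: 20, mode: steady, freq: 10] → freq = 10 → Group B. [tag: T, power: 15, channel: 7, mode: pulse, freq: 27] → freq = 27 → Group A. [tag: S, power: 13, channel: 9, mode: steady, freq: 9] → freq = 9 → Group B.

Group B, Group A, Group B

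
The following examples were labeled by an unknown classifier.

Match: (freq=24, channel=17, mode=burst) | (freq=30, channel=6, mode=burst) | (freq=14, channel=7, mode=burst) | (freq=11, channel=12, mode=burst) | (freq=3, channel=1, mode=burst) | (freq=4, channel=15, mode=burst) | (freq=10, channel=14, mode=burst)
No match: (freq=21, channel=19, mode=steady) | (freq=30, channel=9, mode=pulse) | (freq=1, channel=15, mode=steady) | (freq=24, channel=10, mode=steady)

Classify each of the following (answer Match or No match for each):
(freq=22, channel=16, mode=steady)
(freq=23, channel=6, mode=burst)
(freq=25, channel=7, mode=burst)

'Match' ⟺ mode is burst.
(freq=22, channel=16, mode=steady): mode is steady — does not pass, so No match. (freq=23, channel=6, mode=burst): mode is burst — qualifies, so Match. (freq=25, channel=7, mode=burst): mode is burst — qualifies, so Match.

No match, Match, Match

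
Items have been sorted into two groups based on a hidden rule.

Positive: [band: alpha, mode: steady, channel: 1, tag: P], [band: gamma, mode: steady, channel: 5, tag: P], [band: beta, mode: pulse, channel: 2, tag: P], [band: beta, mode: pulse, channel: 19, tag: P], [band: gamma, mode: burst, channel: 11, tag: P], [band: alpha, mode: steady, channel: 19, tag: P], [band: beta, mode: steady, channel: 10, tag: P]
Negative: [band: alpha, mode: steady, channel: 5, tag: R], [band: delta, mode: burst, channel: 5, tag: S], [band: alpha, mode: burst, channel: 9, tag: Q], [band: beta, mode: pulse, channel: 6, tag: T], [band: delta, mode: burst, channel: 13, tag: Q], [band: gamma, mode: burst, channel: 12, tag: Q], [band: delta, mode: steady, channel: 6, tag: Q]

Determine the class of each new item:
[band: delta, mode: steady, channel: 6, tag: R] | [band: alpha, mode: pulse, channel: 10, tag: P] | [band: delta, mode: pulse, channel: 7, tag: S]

Negative, Positive, Negative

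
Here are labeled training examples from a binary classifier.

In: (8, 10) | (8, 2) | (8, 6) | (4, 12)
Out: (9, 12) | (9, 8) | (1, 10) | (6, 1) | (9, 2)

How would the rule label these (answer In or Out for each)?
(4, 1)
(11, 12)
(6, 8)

Out, Out, In

Every 'In' example satisfies: sum is even. None of the 'Out' examples do.
(4, 1) → 4+1 = 5 → Out.
(11, 12) → 11+12 = 23 → Out.
(6, 8) → 6+8 = 14 → In.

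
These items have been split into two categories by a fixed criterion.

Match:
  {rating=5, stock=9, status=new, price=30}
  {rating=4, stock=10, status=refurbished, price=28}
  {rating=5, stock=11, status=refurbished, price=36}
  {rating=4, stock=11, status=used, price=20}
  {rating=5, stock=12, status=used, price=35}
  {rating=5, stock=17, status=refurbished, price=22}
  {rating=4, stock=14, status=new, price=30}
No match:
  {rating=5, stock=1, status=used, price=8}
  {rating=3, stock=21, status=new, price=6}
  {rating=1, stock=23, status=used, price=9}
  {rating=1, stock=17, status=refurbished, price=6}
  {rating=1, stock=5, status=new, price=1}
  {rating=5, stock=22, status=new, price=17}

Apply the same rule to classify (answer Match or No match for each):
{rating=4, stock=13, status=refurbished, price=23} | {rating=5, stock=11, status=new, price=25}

One predicate separates the groups cleanly: price ≥ 20.
{rating=4, stock=13, status=refurbished, price=23}: Match (price = 23).
{rating=5, stock=11, status=new, price=25}: Match (price = 25).

Match, Match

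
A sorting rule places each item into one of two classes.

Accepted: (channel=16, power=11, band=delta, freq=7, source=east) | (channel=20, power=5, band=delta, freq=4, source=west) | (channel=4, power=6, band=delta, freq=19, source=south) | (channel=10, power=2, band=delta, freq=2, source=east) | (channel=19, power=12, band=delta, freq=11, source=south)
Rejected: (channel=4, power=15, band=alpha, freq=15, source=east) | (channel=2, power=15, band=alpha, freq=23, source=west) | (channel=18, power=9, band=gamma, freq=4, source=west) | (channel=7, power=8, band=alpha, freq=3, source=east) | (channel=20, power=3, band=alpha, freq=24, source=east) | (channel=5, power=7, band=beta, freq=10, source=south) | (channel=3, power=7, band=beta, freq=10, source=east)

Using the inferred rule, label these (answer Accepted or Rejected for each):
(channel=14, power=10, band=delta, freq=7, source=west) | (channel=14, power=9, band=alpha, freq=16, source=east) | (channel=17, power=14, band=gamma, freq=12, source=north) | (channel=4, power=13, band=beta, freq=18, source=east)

Accepted, Rejected, Rejected, Rejected

The rule appears to be: band is delta.
(channel=14, power=10, band=delta, freq=7, source=west): Accepted (band is delta). (channel=14, power=9, band=alpha, freq=16, source=east): Rejected (band is alpha). (channel=17, power=14, band=gamma, freq=12, source=north): Rejected (band is gamma). (channel=4, power=13, band=beta, freq=18, source=east): Rejected (band is beta).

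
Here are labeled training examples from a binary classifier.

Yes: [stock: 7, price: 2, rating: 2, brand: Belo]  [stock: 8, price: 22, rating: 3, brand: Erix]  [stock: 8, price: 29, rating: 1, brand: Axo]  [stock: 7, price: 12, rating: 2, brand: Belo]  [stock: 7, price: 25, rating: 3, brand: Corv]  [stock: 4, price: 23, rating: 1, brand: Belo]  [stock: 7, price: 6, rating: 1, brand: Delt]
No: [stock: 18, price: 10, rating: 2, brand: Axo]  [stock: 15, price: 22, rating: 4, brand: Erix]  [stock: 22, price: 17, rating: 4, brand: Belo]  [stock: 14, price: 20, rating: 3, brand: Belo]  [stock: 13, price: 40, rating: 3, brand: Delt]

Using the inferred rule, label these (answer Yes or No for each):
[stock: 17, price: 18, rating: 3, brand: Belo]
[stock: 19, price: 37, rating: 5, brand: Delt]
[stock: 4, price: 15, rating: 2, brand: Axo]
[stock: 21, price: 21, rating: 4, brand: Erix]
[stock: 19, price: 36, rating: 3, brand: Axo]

No, No, Yes, No, No

The common property of the 'Yes' items is: stock ≤ 8. No 'No' item has it.
[stock: 17, price: 18, rating: 3, brand: Belo] — stock = 17, hence No.
[stock: 19, price: 37, rating: 5, brand: Delt] — stock = 19, hence No.
[stock: 4, price: 15, rating: 2, brand: Axo] — stock = 4, hence Yes.
[stock: 21, price: 21, rating: 4, brand: Erix] — stock = 21, hence No.
[stock: 19, price: 36, rating: 3, brand: Axo] — stock = 19, hence No.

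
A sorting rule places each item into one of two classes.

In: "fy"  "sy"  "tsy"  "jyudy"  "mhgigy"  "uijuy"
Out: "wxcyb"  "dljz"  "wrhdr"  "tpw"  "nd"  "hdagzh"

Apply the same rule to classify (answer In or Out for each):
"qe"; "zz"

Out, Out

The classifier is using: ends with 'y'.
"qe" → ends with 'e' → Out. "zz" → ends with 'z' → Out.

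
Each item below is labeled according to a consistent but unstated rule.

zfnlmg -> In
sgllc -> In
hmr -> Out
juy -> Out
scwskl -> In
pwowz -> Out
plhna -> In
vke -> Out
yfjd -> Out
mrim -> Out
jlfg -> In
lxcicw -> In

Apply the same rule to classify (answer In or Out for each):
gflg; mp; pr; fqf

In, Out, Out, Out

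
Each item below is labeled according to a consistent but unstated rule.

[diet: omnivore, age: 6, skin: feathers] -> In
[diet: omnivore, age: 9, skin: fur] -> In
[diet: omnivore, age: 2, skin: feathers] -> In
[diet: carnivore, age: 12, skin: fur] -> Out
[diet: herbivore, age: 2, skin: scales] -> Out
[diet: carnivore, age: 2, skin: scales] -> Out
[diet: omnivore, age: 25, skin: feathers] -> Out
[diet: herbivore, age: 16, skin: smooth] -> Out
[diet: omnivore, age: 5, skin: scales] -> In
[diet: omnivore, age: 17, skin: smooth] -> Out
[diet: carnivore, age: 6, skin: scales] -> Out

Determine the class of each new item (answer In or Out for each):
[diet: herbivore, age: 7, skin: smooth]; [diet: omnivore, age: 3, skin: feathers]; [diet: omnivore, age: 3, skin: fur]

Out, In, In

'In' ⟺ diet is omnivore AND age ≤ 9.
[diet: herbivore, age: 7, skin: smooth]: diet is herbivore, age = 7, lacks this property → Out. [diet: omnivore, age: 3, skin: feathers]: diet is omnivore, age = 3, qualifies → In. [diet: omnivore, age: 3, skin: fur]: diet is omnivore, age = 3, qualifies → In.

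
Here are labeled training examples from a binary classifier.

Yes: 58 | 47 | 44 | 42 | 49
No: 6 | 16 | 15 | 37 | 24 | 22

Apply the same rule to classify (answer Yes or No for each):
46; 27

Yes, No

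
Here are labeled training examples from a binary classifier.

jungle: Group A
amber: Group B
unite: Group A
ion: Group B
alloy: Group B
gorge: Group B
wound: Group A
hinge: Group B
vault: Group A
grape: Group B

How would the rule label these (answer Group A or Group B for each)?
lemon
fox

Group B, Group B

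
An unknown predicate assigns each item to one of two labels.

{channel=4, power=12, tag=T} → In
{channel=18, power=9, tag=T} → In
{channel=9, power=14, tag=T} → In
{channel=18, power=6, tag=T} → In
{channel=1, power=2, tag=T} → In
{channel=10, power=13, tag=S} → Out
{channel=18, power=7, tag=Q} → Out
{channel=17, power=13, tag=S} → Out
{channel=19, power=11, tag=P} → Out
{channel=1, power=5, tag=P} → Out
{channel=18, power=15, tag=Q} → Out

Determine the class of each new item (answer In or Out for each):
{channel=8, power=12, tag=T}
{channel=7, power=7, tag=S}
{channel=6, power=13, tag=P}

Looking at the examples, the only property every 'In' case has and every 'Out' case lacks is: tag is T.
In: {channel=8, power=12, tag=T}, since tag is T. Out: {channel=7, power=7, tag=S}, since tag is S. Out: {channel=6, power=13, tag=P}, since tag is P.

In, Out, Out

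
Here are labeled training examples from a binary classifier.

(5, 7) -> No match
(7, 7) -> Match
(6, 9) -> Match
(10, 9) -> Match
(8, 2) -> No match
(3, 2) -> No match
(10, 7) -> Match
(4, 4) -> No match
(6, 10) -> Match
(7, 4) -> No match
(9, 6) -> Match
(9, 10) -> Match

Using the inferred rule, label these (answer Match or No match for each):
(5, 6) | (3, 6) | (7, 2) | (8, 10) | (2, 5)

Every 'Match' example satisfies: sum ≥ 14. None of the 'No match' examples do.

No match, No match, No match, Match, No match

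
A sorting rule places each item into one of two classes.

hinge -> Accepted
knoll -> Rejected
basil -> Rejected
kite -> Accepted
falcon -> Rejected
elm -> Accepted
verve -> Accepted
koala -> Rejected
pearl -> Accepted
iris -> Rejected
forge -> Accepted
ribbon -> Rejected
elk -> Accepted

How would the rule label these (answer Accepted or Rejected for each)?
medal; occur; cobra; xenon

Accepted, Rejected, Rejected, Accepted

A rule that fits every label: contains 'e' — true of each 'Accepted' example, false of each 'Rejected' one.
medal: has 'e' — matches, so Accepted.
occur: no 'e' — does not satisfy this, so Rejected.
cobra: no 'e' — does not satisfy this, so Rejected.
xenon: has 'e' — matches, so Accepted.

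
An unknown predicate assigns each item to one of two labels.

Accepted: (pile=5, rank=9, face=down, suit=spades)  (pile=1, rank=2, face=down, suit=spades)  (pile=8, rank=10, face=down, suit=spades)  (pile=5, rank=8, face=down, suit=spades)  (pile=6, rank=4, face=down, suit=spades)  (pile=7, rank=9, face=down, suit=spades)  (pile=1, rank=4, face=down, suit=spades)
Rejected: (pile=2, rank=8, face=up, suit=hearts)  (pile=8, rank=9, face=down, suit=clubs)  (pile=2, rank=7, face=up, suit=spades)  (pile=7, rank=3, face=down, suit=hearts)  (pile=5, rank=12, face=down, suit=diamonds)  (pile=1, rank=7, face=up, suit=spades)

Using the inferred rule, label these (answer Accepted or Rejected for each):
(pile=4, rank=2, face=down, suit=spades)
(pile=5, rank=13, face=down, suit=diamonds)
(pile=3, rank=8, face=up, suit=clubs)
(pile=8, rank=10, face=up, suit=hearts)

'Accepted' ⟺ face is down AND suit is spades.

Accepted, Rejected, Rejected, Rejected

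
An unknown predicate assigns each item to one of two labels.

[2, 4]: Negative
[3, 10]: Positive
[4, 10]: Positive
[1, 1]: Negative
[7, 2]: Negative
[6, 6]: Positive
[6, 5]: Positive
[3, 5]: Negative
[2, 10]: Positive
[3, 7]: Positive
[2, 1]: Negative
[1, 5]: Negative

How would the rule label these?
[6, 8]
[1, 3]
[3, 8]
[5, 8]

Positive, Negative, Positive, Positive

A rule that fits every label: sum ≥ 10 — true of each 'Positive' example, false of each 'Negative' one.
[6, 8]: Positive (6+8 = 14). [1, 3]: Negative (1+3 = 4). [3, 8]: Positive (3+8 = 11). [5, 8]: Positive (5+8 = 13).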